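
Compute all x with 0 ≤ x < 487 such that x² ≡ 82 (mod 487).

174, 313

Since 487 ≡ 3 (mod 4), a square root of 82 is 82^((487+1)/4) = 82^122 mod 487.
Repeated squaring: 82^2≡393, 82^4≡70, 82^8≡30, 82^16≡413, 82^32≡119, 82^64≡38 (mod 487).
82^122 = 82^(64+32+16+8+2) ≡ 313 (mod 487).
Check: 313² = 97969 ≡ 82 (mod 487). The two roots are 174 and 313.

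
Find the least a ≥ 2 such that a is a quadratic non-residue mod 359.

(2/359) = +1, so 2 is a residue.
(3/359) = +1, so 3 is a residue.
(4/359) = +1, so 4 is a residue.
(5/359) = +1, so 5 is a residue.
(6/359) = +1, so 6 is a residue.
(7/359) = −1, so 7 is the smallest positive non-residue mod 359.

7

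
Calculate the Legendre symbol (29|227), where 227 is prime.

Reciprocity: 29 ≡ 1 and 227 ≡ 3 (mod 4), so (29/227) = +(227/29).
Reduce top mod 29: now compute (24/29).
Pull out 2^3: since 29 ≡ 5 (mod 8), (2/29) = -1, so (2/29)^3 = -1.
Reciprocity: 3 ≡ 3 and 29 ≡ 1 (mod 4), so (3/29) = +(29/3).
Reduce top mod 3: now compute (2/3).
Pull out 2: since 3 ≡ 3 (mod 8), (2/3) = -1.
Reached (1/3) = 1. Collecting the sign flips along the way, the symbol is +1.

1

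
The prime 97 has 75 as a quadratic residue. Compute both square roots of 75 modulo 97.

47, 50

97 ≡ 1 (mod 4), so we find a root by search.
Trying successive values, 47² = 2209 ≡ 75 (mod 97). The other root is 97 − 47 = 50.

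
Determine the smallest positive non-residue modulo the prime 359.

(2/359) = +1, so 2 is a residue.
(3/359) = +1, so 3 is a residue.
(4/359) = +1, so 4 is a residue.
(5/359) = +1, so 5 is a residue.
(6/359) = +1, so 6 is a residue.
(7/359) = −1, so 7 is the smallest positive non-residue mod 359.

7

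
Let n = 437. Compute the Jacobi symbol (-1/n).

First reduce: -1 ≡ 436 (mod 437).
Pull out 2^2: since 437 ≡ 5 (mod 8), (2/437) = -1, so (2/437)^2 = +1.
Reciprocity: 109 ≡ 1 and 437 ≡ 1 (mod 4), so (109/437) = +(437/109).
Reduce top mod 109: now compute (1/109).
Reached (1/109) = 1. Collecting the sign flips along the way, the symbol is +1.

1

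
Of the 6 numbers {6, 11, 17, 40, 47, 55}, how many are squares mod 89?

5

(6/89) = -1 → non-residue.
(11/89) = +1 → QR.
(17/89) = +1 → QR.
(40/89) = +1 → QR.
(47/89) = +1 → QR.
(55/89) = +1 → QR.
Total quadratic residues among the 6: 5.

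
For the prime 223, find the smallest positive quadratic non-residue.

3

(2/223) = +1, so 2 is a residue.
(3/223) = −1, so 3 is the smallest positive non-residue mod 223.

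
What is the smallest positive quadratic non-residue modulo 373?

(2/373) = −1, so 2 is the smallest positive non-residue mod 373.

2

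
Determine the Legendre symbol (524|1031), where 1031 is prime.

Euler's criterion: (524/1031) ≡ 524^515 (mod 1031).
524^2 ≡ 330 (mod 1031)
524^4 ≡ 645 (mod 1031)
524^8 ≡ 532 (mod 1031)
524^16 ≡ 530 (mod 1031)
524^32 ≡ 468 (mod 1031)
524^64 ≡ 452 (mod 1031)
524^128 ≡ 166 (mod 1031)
524^256 ≡ 750 (mod 1031)
524^512 ≡ 605 (mod 1031)
524^515 = 524^(512+2+1) ≡ 1030 (mod 1031).
Result is 1030 ≡ −1, so (524/1031) = −1.

-1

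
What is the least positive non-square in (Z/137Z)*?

3

(2/137) = +1, so 2 is a residue.
(3/137) = −1, so 3 is the smallest positive non-residue mod 137.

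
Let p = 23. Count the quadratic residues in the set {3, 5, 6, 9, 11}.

(3/23) = +1 → QR.
(5/23) = -1 → non-residue.
(6/23) = +1 → QR.
(9/23) = +1 → QR.
(11/23) = -1 → non-residue.
Total quadratic residues among the 5: 3.

3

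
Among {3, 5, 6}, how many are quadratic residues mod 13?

1

(3/13) = +1 → QR.
(5/13) = -1 → non-residue.
(6/13) = -1 → non-residue.
Total quadratic residues among the 3: 1.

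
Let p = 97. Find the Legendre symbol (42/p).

Pull out 2: since 97 ≡ 1 (mod 8), (2/97) = +1.
Reciprocity: 21 ≡ 1 and 97 ≡ 1 (mod 4), so (21/97) = +(97/21).
Reduce top mod 21: now compute (13/21).
Reciprocity: 13 ≡ 1 and 21 ≡ 1 (mod 4), so (13/21) = +(21/13).
Reduce top mod 13: now compute (8/13).
Pull out 2^3: since 13 ≡ 5 (mod 8), (2/13) = -1, so (2/13)^3 = -1.
Reached (1/13) = 1. Collecting the sign flips along the way, the symbol is -1.

-1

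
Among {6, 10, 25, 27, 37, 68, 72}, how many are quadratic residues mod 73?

5

(6/73) = +1 → QR.
(10/73) = -1 → non-residue.
(25/73) = +1 → QR.
(27/73) = +1 → QR.
(37/73) = +1 → QR.
(68/73) = -1 → non-residue.
(72/73) = +1 → QR.
Total quadratic residues among the 7: 5.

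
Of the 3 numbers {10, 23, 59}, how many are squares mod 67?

(10/67) = +1 → QR.
(23/67) = +1 → QR.
(59/67) = +1 → QR.
Total quadratic residues among the 3: 3.

3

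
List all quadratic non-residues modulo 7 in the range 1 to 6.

Square k = 1,…,3 (k and 7−k give the same square):
1²=1, 2²=4, 3²≡2 (mod 7).
The residues are {1, 2, 4}; the non-residues are the remaining 3 nonzero classes.

3, 5, 6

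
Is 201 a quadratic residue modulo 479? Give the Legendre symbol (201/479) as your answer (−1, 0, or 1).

Reciprocity: 201 ≡ 1 and 479 ≡ 3 (mod 4), so (201/479) = +(479/201).
Reduce top mod 201: now compute (77/201).
Reciprocity: 77 ≡ 1 and 201 ≡ 1 (mod 4), so (77/201) = +(201/77).
Reduce top mod 77: now compute (47/77).
Reciprocity: 47 ≡ 3 and 77 ≡ 1 (mod 4), so (47/77) = +(77/47).
Reduce top mod 47: now compute (30/47).
Pull out 2: since 47 ≡ 7 (mod 8), (2/47) = +1.
Reciprocity: 15 ≡ 3 and 47 ≡ 3 (mod 4), so (15/47) = −(47/15).
Reduce top mod 15: now compute (2/15).
Pull out 2: since 15 ≡ 7 (mod 8), (2/15) = +1.
Reached (1/15) = 1. Collecting the sign flips along the way, the symbol is -1.

-1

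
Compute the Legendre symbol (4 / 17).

1

Pull out 2^2: since 17 ≡ 1 (mod 8), (2/17) = +1, so (2/17)^2 = +1.
Reached (1/17) = 1. Collecting the sign flips along the way, the symbol is +1.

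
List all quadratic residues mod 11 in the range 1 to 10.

1,3,4,5,9

Square k = 1,…,5 (k and 11−k give the same square):
1²=1, 2²=4, 3²=9, 4²≡5, 5²≡3 (mod 11).
So the quadratic residues mod 11 are {1, 3, 4, 5, 9}.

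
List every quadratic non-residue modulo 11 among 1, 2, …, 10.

2 6 7 8 10

Square k = 1,…,5 (k and 11−k give the same square):
1²=1, 2²=4, 3²=9, 4²≡5, 5²≡3 (mod 11).
The residues are {1, 3, 4, 5, 9}; the non-residues are the remaining 5 nonzero classes.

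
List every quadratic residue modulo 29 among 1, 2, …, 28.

1 4 5 6 7 9 13 16 20 22 23 24 25 28

Square k = 1,…,14 (k and 29−k give the same square):
1²=1, 2²=4, 3²=9, 4²=16, 5²=25, 6²≡7, 7²≡20, 8²≡6, 9²≡23, 10²≡13, 11²≡5, 12²≡28, 13²≡24, 14²≡22 (mod 29).
So the quadratic residues mod 29 are {1, 4, 5, 6, 7, 9, 13, 16, 20, 22, 23, 24, 25, 28}.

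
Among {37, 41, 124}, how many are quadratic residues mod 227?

(37/227) = -1 → non-residue.
(41/227) = -1 → non-residue.
(124/227) = -1 → non-residue.
Total quadratic residues among the 3: 0.

0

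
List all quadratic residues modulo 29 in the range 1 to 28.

1 4 5 6 7 9 13 16 20 22 23 24 25 28

Square k = 1,…,14 (k and 29−k give the same square):
1²=1, 2²=4, 3²=9, 4²=16, 5²=25, 6²≡7, 7²≡20, 8²≡6, 9²≡23, 10²≡13, 11²≡5, 12²≡28, 13²≡24, 14²≡22 (mod 29).
So the quadratic residues mod 29 are {1, 4, 5, 6, 7, 9, 13, 16, 20, 22, 23, 24, 25, 28}.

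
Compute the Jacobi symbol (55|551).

Reciprocity: 55 ≡ 3 and 551 ≡ 3 (mod 4), so (55/551) = −(551/55).
Reduce top mod 55: now compute (1/55).
Reached (1/55) = 1. Collecting the sign flips along the way, the symbol is -1.

-1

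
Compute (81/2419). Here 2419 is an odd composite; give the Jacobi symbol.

Reciprocity: 81 ≡ 1 and 2419 ≡ 3 (mod 4), so (81/2419) = +(2419/81).
Reduce top mod 81: now compute (70/81).
Pull out 2: since 81 ≡ 1 (mod 8), (2/81) = +1.
Reciprocity: 35 ≡ 3 and 81 ≡ 1 (mod 4), so (35/81) = +(81/35).
Reduce top mod 35: now compute (11/35).
Reciprocity: 11 ≡ 3 and 35 ≡ 3 (mod 4), so (11/35) = −(35/11).
Reduce top mod 11: now compute (2/11).
Pull out 2: since 11 ≡ 3 (mod 8), (2/11) = -1.
Reached (1/11) = 1. Collecting the sign flips along the way, the symbol is +1.

1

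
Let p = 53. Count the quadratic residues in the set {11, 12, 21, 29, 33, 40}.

3

(11/53) = +1 → QR.
(12/53) = -1 → non-residue.
(21/53) = -1 → non-residue.
(29/53) = +1 → QR.
(33/53) = -1 → non-residue.
(40/53) = +1 → QR.
Total quadratic residues among the 6: 3.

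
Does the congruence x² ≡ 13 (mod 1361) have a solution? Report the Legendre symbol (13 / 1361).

Reciprocity: 13 ≡ 1 and 1361 ≡ 1 (mod 4), so (13/1361) = +(1361/13).
Reduce top mod 13: now compute (9/13).
Reciprocity: 9 ≡ 1 and 13 ≡ 1 (mod 4), so (9/13) = +(13/9).
Reduce top mod 9: now compute (4/9).
Pull out 2^2: since 9 ≡ 1 (mod 8), (2/9) = +1, so (2/9)^2 = +1.
Reached (1/9) = 1. Collecting the sign flips along the way, the symbol is +1.

1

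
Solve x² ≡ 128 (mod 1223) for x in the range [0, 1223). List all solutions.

Since 1223 ≡ 3 (mod 4), a square root of 128 is 128^((1223+1)/4) = 128^306 mod 1223.
Repeated squaring: 128^2≡485, 128^4≡409, 128^8≡953, 128^16≡743, 128^32≡476, 128^64≡321, 128^128≡309, 128^256≡87 (mod 1223).
128^306 = 128^(256+32+16+2) ≡ 943 (mod 1223).
Check: 943² = 889249 ≡ 128 (mod 1223). The two roots are 280 and 943.

280, 943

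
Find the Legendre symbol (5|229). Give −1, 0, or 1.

Euler's criterion: (5/229) ≡ 5^114 (mod 229).
5^2 ≡ 25 (mod 229)
5^4 ≡ 167 (mod 229)
5^8 ≡ 180 (mod 229)
5^16 ≡ 111 (mod 229)
5^32 ≡ 184 (mod 229)
5^64 ≡ 193 (mod 229)
5^114 = 5^(64+32+16+2) ≡ 1 (mod 229).
Result is 1, so (5/229) = 1.

1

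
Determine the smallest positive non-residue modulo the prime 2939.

(2/2939) = −1, so 2 is the smallest positive non-residue mod 2939.

2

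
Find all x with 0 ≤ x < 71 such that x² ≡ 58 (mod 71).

Since 71 ≡ 3 (mod 4), a square root of 58 is 58^((71+1)/4) = 58^18 mod 71.
Repeated squaring: 58^2≡27, 58^4≡19, 58^8≡6, 58^16≡36 (mod 71).
58^18 = 58^(16+2) ≡ 49 (mod 71).
Check: 49² = 2401 ≡ 58 (mod 71). The two roots are 22 and 49.

22, 49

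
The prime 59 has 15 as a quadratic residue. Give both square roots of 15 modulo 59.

29, 30

Since 59 ≡ 3 (mod 4), a square root of 15 is 15^((59+1)/4) = 15^15 mod 59.
Repeated squaring: 15^2≡48, 15^4≡3, 15^8≡9 (mod 59).
15^15 = 15^(8+4+2+1) ≡ 29 (mod 59).
Check: 29² = 841 ≡ 15 (mod 59). The two roots are 29 and 30.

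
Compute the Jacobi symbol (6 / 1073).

Pull out 2: since 1073 ≡ 1 (mod 8), (2/1073) = +1.
Reciprocity: 3 ≡ 3 and 1073 ≡ 1 (mod 4), so (3/1073) = +(1073/3).
Reduce top mod 3: now compute (2/3).
Pull out 2: since 3 ≡ 3 (mod 8), (2/3) = -1.
Reached (1/3) = 1. Collecting the sign flips along the way, the symbol is -1.

-1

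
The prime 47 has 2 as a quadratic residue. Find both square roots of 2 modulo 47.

Since 47 ≡ 3 (mod 4), a square root of 2 is 2^((47+1)/4) = 2^12 mod 47.
Repeated squaring: 2^2≡4, 2^4≡16, 2^8≡21 (mod 47).
2^12 = 2^(8+4) ≡ 7 (mod 47).
Check: 7² = 49 ≡ 2 (mod 47). The two roots are 7 and 40.

7, 40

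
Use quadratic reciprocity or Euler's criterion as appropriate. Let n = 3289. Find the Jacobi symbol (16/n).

Pull out 2^4: since 3289 ≡ 1 (mod 8), (2/3289) = +1, so (2/3289)^4 = +1.
Reached (1/3289) = 1. Collecting the sign flips along the way, the symbol is +1.

1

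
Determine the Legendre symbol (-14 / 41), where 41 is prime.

-1

First reduce: -14 ≡ 27 (mod 41).
Reciprocity: 27 ≡ 3 and 41 ≡ 1 (mod 4), so (27/41) = +(41/27).
Reduce top mod 27: now compute (14/27).
Pull out 2: since 27 ≡ 3 (mod 8), (2/27) = -1.
Reciprocity: 7 ≡ 3 and 27 ≡ 3 (mod 4), so (7/27) = −(27/7).
Reduce top mod 7: now compute (6/7).
Pull out 2: since 7 ≡ 7 (mod 8), (2/7) = +1.
Reciprocity: 3 ≡ 3 and 7 ≡ 3 (mod 4), so (3/7) = −(7/3).
Reduce top mod 3: now compute (1/3).
Reached (1/3) = 1. Collecting the sign flips along the way, the symbol is -1.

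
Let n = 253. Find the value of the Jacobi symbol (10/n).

Pull out 2: since 253 ≡ 5 (mod 8), (2/253) = -1.
Reciprocity: 5 ≡ 1 and 253 ≡ 1 (mod 4), so (5/253) = +(253/5).
Reduce top mod 5: now compute (3/5).
Reciprocity: 3 ≡ 3 and 5 ≡ 1 (mod 4), so (3/5) = +(5/3).
Reduce top mod 3: now compute (2/3).
Pull out 2: since 3 ≡ 3 (mod 8), (2/3) = -1.
Reached (1/3) = 1. Collecting the sign flips along the way, the symbol is +1.

1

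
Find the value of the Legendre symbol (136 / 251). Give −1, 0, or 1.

Pull out 2^3: since 251 ≡ 3 (mod 8), (2/251) = -1, so (2/251)^3 = -1.
Reciprocity: 17 ≡ 1 and 251 ≡ 3 (mod 4), so (17/251) = +(251/17).
Reduce top mod 17: now compute (13/17).
Reciprocity: 13 ≡ 1 and 17 ≡ 1 (mod 4), so (13/17) = +(17/13).
Reduce top mod 13: now compute (4/13).
Pull out 2^2: since 13 ≡ 5 (mod 8), (2/13) = -1, so (2/13)^2 = +1.
Reached (1/13) = 1. Collecting the sign flips along the way, the symbol is -1.

-1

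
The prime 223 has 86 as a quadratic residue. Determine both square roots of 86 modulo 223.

Since 223 ≡ 3 (mod 4), a square root of 86 is 86^((223+1)/4) = 86^56 mod 223.
Repeated squaring: 86^2≡37, 86^4≡31, 86^8≡69, 86^16≡78, 86^32≡63 (mod 223).
86^56 = 86^(32+16+8) ≡ 106 (mod 223).
Check: 106² = 11236 ≡ 86 (mod 223). The two roots are 106 and 117.

106, 117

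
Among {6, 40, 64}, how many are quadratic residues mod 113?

(6/113) = -1 → non-residue.
(40/113) = -1 → non-residue.
(64/113) = +1 → QR.
Total quadratic residues among the 3: 1.

1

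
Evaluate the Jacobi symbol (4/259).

Pull out 2^2: since 259 ≡ 3 (mod 8), (2/259) = -1, so (2/259)^2 = +1.
Reached (1/259) = 1. Collecting the sign flips along the way, the symbol is +1.

1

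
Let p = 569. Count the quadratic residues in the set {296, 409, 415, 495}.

1

(296/569) = -1 → non-residue.
(409/569) = +1 → QR.
(415/569) = -1 → non-residue.
(495/569) = -1 → non-residue.
Total quadratic residues among the 4: 1.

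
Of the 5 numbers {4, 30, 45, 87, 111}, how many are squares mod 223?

(4/223) = +1 → QR.
(30/223) = +1 → QR.
(45/223) = -1 → non-residue.
(87/223) = -1 → non-residue.
(111/223) = -1 → non-residue.
Total quadratic residues among the 5: 2.

2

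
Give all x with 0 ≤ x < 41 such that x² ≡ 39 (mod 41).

41 ≡ 1 (mod 4), so we find a root by search.
Trying successive values, 11² = 121 ≡ 39 (mod 41). The other root is 41 − 11 = 30.

11, 30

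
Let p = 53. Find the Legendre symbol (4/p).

Pull out 2^2: since 53 ≡ 5 (mod 8), (2/53) = -1, so (2/53)^2 = +1.
Reached (1/53) = 1. Collecting the sign flips along the way, the symbol is +1.

1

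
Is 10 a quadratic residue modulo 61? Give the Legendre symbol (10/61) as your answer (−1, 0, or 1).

-1

Pull out 2: since 61 ≡ 5 (mod 8), (2/61) = -1.
Reciprocity: 5 ≡ 1 and 61 ≡ 1 (mod 4), so (5/61) = +(61/5).
Reduce top mod 5: now compute (1/5).
Reached (1/5) = 1. Collecting the sign flips along the way, the symbol is -1.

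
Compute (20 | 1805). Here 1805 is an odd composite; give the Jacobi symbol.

0

Pull out 2^2: since 1805 ≡ 5 (mod 8), (2/1805) = -1, so (2/1805)^2 = +1.
Reciprocity: 5 ≡ 1 and 1805 ≡ 1 (mod 4), so (5/1805) = +(1805/5).
Reduce top mod 5: now compute (0/5).
Top reduces to 0: gcd > 1, so the symbol is 0.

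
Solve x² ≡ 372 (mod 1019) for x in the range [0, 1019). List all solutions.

Since 1019 ≡ 3 (mod 4), a square root of 372 is 372^((1019+1)/4) = 372^255 mod 1019.
Repeated squaring: 372^2≡819, 372^4≡259, 372^8≡846, 372^16≡378, 372^32≡224, 372^64≡245, 372^128≡923 (mod 1019).
372^255 = 372^(128+64+32+16+8+4+2+1) ≡ 222 (mod 1019).
Check: 222² = 49284 ≡ 372 (mod 1019). The two roots are 222 and 797.

222, 797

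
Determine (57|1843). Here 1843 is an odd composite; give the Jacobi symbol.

Reciprocity: 57 ≡ 1 and 1843 ≡ 3 (mod 4), so (57/1843) = +(1843/57).
Reduce top mod 57: now compute (19/57).
Reciprocity: 19 ≡ 3 and 57 ≡ 1 (mod 4), so (19/57) = +(57/19).
Reduce top mod 19: now compute (0/19).
Top reduces to 0: gcd > 1, so the symbol is 0.

0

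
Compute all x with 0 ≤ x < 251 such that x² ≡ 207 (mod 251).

Since 251 ≡ 3 (mod 4), a square root of 207 is 207^((251+1)/4) = 207^63 mod 251.
Repeated squaring: 207^2≡179, 207^4≡164, 207^8≡39, 207^16≡15, 207^32≡225 (mod 251).
207^63 = 207^(32+16+8+4+2+1) ≡ 190 (mod 251).
Check: 190² = 36100 ≡ 207 (mod 251). The two roots are 61 and 190.

61, 190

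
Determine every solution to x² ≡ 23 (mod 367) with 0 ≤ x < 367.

Since 367 ≡ 3 (mod 4), a square root of 23 is 23^((367+1)/4) = 23^92 mod 367.
Repeated squaring: 23^2≡162, 23^4≡187, 23^8≡104, 23^16≡173, 23^32≡202, 23^64≡67 (mod 367).
23^92 = 23^(64+16+8+4) ≡ 92 (mod 367).
Check: 92² = 8464 ≡ 23 (mod 367). The two roots are 92 and 275.

92, 275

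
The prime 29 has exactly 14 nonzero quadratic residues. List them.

1, 4, 5, 6, 7, 9, 13, 16, 20, 22, 23, 24, 25, 28

Square k = 1,…,14 (k and 29−k give the same square):
1²=1, 2²=4, 3²=9, 4²=16, 5²=25, 6²≡7, 7²≡20, 8²≡6, 9²≡23, 10²≡13, 11²≡5, 12²≡28, 13²≡24, 14²≡22 (mod 29).
So the quadratic residues mod 29 are {1, 4, 5, 6, 7, 9, 13, 16, 20, 22, 23, 24, 25, 28}.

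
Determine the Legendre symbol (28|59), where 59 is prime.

Pull out 2^2: since 59 ≡ 3 (mod 8), (2/59) = -1, so (2/59)^2 = +1.
Reciprocity: 7 ≡ 3 and 59 ≡ 3 (mod 4), so (7/59) = −(59/7).
Reduce top mod 7: now compute (3/7).
Reciprocity: 3 ≡ 3 and 7 ≡ 3 (mod 4), so (3/7) = −(7/3).
Reduce top mod 3: now compute (1/3).
Reached (1/3) = 1. Collecting the sign flips along the way, the symbol is +1.

1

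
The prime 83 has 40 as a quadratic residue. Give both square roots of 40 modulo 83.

17, 66

Since 83 ≡ 3 (mod 4), a square root of 40 is 40^((83+1)/4) = 40^21 mod 83.
Repeated squaring: 40^2≡23, 40^4≡31, 40^8≡48, 40^16≡63 (mod 83).
40^21 = 40^(16+4+1) ≡ 17 (mod 83).
Check: 17² = 289 ≡ 40 (mod 83). The two roots are 17 and 66.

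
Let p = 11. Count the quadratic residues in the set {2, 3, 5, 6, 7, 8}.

2

(2/11) = -1 → non-residue.
(3/11) = +1 → QR.
(5/11) = +1 → QR.
(6/11) = -1 → non-residue.
(7/11) = -1 → non-residue.
(8/11) = -1 → non-residue.
Total quadratic residues among the 6: 2.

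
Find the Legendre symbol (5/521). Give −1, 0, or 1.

1

Reciprocity: 5 ≡ 1 and 521 ≡ 1 (mod 4), so (5/521) = +(521/5).
Reduce top mod 5: now compute (1/5).
Reached (1/5) = 1. Collecting the sign flips along the way, the symbol is +1.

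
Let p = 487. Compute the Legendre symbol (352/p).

-1

Pull out 2^5: since 487 ≡ 7 (mod 8), (2/487) = +1, so (2/487)^5 = +1.
Reciprocity: 11 ≡ 3 and 487 ≡ 3 (mod 4), so (11/487) = −(487/11).
Reduce top mod 11: now compute (3/11).
Reciprocity: 3 ≡ 3 and 11 ≡ 3 (mod 4), so (3/11) = −(11/3).
Reduce top mod 3: now compute (2/3).
Pull out 2: since 3 ≡ 3 (mod 8), (2/3) = -1.
Reached (1/3) = 1. Collecting the sign flips along the way, the symbol is -1.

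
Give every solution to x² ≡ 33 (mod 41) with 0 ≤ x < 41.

41 ≡ 1 (mod 4), so we find a root by search.
Trying successive values, 19² = 361 ≡ 33 (mod 41). The other root is 41 − 19 = 22.

19, 22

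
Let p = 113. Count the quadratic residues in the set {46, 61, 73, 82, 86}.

(46/113) = -1 → non-residue.
(61/113) = +1 → QR.
(73/113) = -1 → non-residue.
(82/113) = +1 → QR.
(86/113) = -1 → non-residue.
Total quadratic residues among the 5: 2.

2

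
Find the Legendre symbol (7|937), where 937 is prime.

Euler's criterion: (7/937) ≡ 7^468 (mod 937).
7^2 ≡ 49 (mod 937)
7^4 ≡ 527 (mod 937)
7^8 ≡ 377 (mod 937)
7^16 ≡ 642 (mod 937)
7^32 ≡ 821 (mod 937)
7^64 ≡ 338 (mod 937)
7^128 ≡ 867 (mod 937)
7^256 ≡ 215 (mod 937)
7^468 = 7^(256+128+64+16+4) ≡ 936 (mod 937).
Result is 936 ≡ −1, so (7/937) = −1.

-1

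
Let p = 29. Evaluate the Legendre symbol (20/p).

1

Pull out 2^2: since 29 ≡ 5 (mod 8), (2/29) = -1, so (2/29)^2 = +1.
Reciprocity: 5 ≡ 1 and 29 ≡ 1 (mod 4), so (5/29) = +(29/5).
Reduce top mod 5: now compute (4/5).
Pull out 2^2: since 5 ≡ 5 (mod 8), (2/5) = -1, so (2/5)^2 = +1.
Reached (1/5) = 1. Collecting the sign flips along the way, the symbol is +1.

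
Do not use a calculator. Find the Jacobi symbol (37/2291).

Reciprocity: 37 ≡ 1 and 2291 ≡ 3 (mod 4), so (37/2291) = +(2291/37).
Reduce top mod 37: now compute (34/37).
Pull out 2: since 37 ≡ 5 (mod 8), (2/37) = -1.
Reciprocity: 17 ≡ 1 and 37 ≡ 1 (mod 4), so (17/37) = +(37/17).
Reduce top mod 17: now compute (3/17).
Reciprocity: 3 ≡ 3 and 17 ≡ 1 (mod 4), so (3/17) = +(17/3).
Reduce top mod 3: now compute (2/3).
Pull out 2: since 3 ≡ 3 (mod 8), (2/3) = -1.
Reached (1/3) = 1. Collecting the sign flips along the way, the symbol is +1.

1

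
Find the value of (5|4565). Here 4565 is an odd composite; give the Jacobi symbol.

0

Reciprocity: 5 ≡ 1 and 4565 ≡ 1 (mod 4), so (5/4565) = +(4565/5).
Reduce top mod 5: now compute (0/5).
Top reduces to 0: gcd > 1, so the symbol is 0.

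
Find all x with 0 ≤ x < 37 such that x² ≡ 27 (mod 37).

37 ≡ 1 (mod 4), so we find a root by search.
Trying successive values, 8² = 64 ≡ 27 (mod 37). The other root is 37 − 8 = 29.

8, 29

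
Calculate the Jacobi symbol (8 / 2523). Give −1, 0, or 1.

-1

Pull out 2^3: since 2523 ≡ 3 (mod 8), (2/2523) = -1, so (2/2523)^3 = -1.
Reached (1/2523) = 1. Collecting the sign flips along the way, the symbol is -1.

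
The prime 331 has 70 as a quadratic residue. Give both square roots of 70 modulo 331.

100, 231

Since 331 ≡ 3 (mod 4), a square root of 70 is 70^((331+1)/4) = 70^83 mod 331.
Repeated squaring: 70^2≡266, 70^4≡253, 70^8≡126, 70^16≡319, 70^32≡144, 70^64≡214 (mod 331).
70^83 = 70^(64+16+2+1) ≡ 100 (mod 331).
Check: 100² = 10000 ≡ 70 (mod 331). The two roots are 100 and 231.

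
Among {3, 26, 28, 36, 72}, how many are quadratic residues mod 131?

3

(3/131) = +1 → QR.
(26/131) = -1 → non-residue.
(28/131) = +1 → QR.
(36/131) = +1 → QR.
(72/131) = -1 → non-residue.
Total quadratic residues among the 5: 3.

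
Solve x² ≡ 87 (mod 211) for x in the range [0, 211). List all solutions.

Since 211 ≡ 3 (mod 4), a square root of 87 is 87^((211+1)/4) = 87^53 mod 211.
Repeated squaring: 87^2≡184, 87^4≡96, 87^8≡143, 87^16≡193, 87^32≡113 (mod 211).
87^53 = 87^(32+16+4+1) ≡ 64 (mod 211).
Check: 64² = 4096 ≡ 87 (mod 211). The two roots are 64 and 147.

64, 147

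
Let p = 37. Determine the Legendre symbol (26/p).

Euler's criterion: (26/37) ≡ 26^18 (mod 37).
26^2 ≡ 10 (mod 37)
26^4 ≡ 26 (mod 37)
26^8 ≡ 10 (mod 37)
26^16 ≡ 26 (mod 37)
26^18 = 26^(16+2) ≡ 1 (mod 37).
Result is 1, so (26/37) = 1.

1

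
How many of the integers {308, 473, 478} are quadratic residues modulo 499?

1

(308/499) = +1 → QR.
(473/499) = -1 → non-residue.
(478/499) = -1 → non-residue.
Total quadratic residues among the 3: 1.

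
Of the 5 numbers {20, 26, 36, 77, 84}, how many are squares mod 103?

(20/103) = -1 → non-residue.
(26/103) = +1 → QR.
(36/103) = +1 → QR.
(77/103) = -1 → non-residue.
(84/103) = -1 → non-residue.
Total quadratic residues among the 5: 2.

2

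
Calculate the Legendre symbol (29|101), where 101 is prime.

Euler's criterion: (29/101) ≡ 29^50 (mod 101).
29^2 ≡ 33 (mod 101)
29^4 ≡ 79 (mod 101)
29^8 ≡ 80 (mod 101)
29^16 ≡ 37 (mod 101)
29^32 ≡ 56 (mod 101)
29^50 = 29^(32+16+2) ≡ 100 (mod 101).
Result is 100 ≡ −1, so (29/101) = −1.

-1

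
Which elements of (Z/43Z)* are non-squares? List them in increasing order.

Square k = 1,…,21 (k and 43−k give the same square):
1²=1, 2²=4, 3²=9, 4²=16, 5²=25, 6²=36, 7²≡6, 8²≡21, 9²≡38, 10²≡14, 11²≡35, 12²≡15, 13²≡40, 14²≡24, 15²≡10, 16²≡41, 17²≡31, 18²≡23, 19²≡17, 20²≡13, 21²≡11 (mod 43).
The residues are {1, 4, 6, 9, 10, 11, 13, 14, 15, 16, 17, 21, 23, 24, 25, 31, 35, 36, 38, 40, 41}; the non-residues are the remaining 21 nonzero classes.

2, 3, 5, 7, 8, 12, 18, 19, 20, 22, 26, 27, 28, 29, 30, 32, 33, 34, 37, 39, 42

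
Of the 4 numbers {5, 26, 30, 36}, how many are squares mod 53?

1

(5/53) = -1 → non-residue.
(26/53) = -1 → non-residue.
(30/53) = -1 → non-residue.
(36/53) = +1 → QR.
Total quadratic residues among the 4: 1.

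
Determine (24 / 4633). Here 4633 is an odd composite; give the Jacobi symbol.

1

Pull out 2^3: since 4633 ≡ 1 (mod 8), (2/4633) = +1, so (2/4633)^3 = +1.
Reciprocity: 3 ≡ 3 and 4633 ≡ 1 (mod 4), so (3/4633) = +(4633/3).
Reduce top mod 3: now compute (1/3).
Reached (1/3) = 1. Collecting the sign flips along the way, the symbol is +1.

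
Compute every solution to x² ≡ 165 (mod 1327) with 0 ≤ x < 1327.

263, 1064

Since 1327 ≡ 3 (mod 4), a square root of 165 is 165^((1327+1)/4) = 165^332 mod 1327.
Repeated squaring: 165^2≡685, 165^4≡794, 165^8≡111, 165^16≡378, 165^32≡895, 165^64≡844, 165^128≡1064, 165^256≡165 (mod 1327).
165^332 = 165^(256+64+8+4) ≡ 1064 (mod 1327).
Check: 1064² = 1132096 ≡ 165 (mod 1327). The two roots are 263 and 1064.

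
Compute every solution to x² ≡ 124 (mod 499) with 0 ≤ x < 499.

Since 499 ≡ 3 (mod 4), a square root of 124 is 124^((499+1)/4) = 124^125 mod 499.
Repeated squaring: 124^2≡406, 124^4≡166, 124^8≡111, 124^16≡345, 124^32≡263, 124^64≡307 (mod 499).
124^125 = 124^(64+32+16+8+4+1) ≡ 110 (mod 499).
Check: 110² = 12100 ≡ 124 (mod 499). The two roots are 110 and 389.

110, 389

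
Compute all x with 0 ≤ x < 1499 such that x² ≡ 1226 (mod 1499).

Since 1499 ≡ 3 (mod 4), a square root of 1226 is 1226^((1499+1)/4) = 1226^375 mod 1499.
Repeated squaring: 1226^2≡1078, 1226^4≡359, 1226^8≡1466, 1226^16≡1089, 1226^32≡212, 1226^64≡1473, 1226^128≡676, 1226^256≡1280 (mod 1499).
1226^375 = 1226^(256+64+32+16+4+2+1) ≡ 1223 (mod 1499).
Check: 1223² = 1495729 ≡ 1226 (mod 1499). The two roots are 276 and 1223.

276, 1223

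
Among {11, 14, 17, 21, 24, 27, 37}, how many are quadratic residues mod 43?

5

(11/43) = +1 → QR.
(14/43) = +1 → QR.
(17/43) = +1 → QR.
(21/43) = +1 → QR.
(24/43) = +1 → QR.
(27/43) = -1 → non-residue.
(37/43) = -1 → non-residue.
Total quadratic residues among the 7: 5.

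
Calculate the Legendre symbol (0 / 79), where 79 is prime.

Top reduces to 0: gcd > 1, so the symbol is 0.

0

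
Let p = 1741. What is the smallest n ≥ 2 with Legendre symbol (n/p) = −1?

2

(2/1741) = −1, so 2 is the smallest positive non-residue mod 1741.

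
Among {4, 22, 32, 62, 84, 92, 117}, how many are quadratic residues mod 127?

(4/127) = +1 → QR.
(22/127) = +1 → QR.
(32/127) = +1 → QR.
(62/127) = +1 → QR.
(84/127) = +1 → QR.
(92/127) = -1 → non-residue.
(117/127) = +1 → QR.
Total quadratic residues among the 7: 6.

6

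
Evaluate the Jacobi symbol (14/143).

1

Pull out 2: since 143 ≡ 7 (mod 8), (2/143) = +1.
Reciprocity: 7 ≡ 3 and 143 ≡ 3 (mod 4), so (7/143) = −(143/7).
Reduce top mod 7: now compute (3/7).
Reciprocity: 3 ≡ 3 and 7 ≡ 3 (mod 4), so (3/7) = −(7/3).
Reduce top mod 3: now compute (1/3).
Reached (1/3) = 1. Collecting the sign flips along the way, the symbol is +1.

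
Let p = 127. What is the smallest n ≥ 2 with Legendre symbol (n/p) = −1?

(2/127) = +1, so 2 is a residue.
(3/127) = −1, so 3 is the smallest positive non-residue mod 127.

3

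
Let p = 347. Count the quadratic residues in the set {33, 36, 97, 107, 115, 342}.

(33/347) = +1 → QR.
(36/347) = +1 → QR.
(97/347) = -1 → non-residue.
(107/347) = +1 → QR.
(115/347) = +1 → QR.
(342/347) = +1 → QR.
Total quadratic residues among the 6: 5.

5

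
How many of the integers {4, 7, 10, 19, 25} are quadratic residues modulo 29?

3

(4/29) = +1 → QR.
(7/29) = +1 → QR.
(10/29) = -1 → non-residue.
(19/29) = -1 → non-residue.
(25/29) = +1 → QR.
Total quadratic residues among the 5: 3.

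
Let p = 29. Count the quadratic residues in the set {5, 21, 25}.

2

(5/29) = +1 → QR.
(21/29) = -1 → non-residue.
(25/29) = +1 → QR.
Total quadratic residues among the 3: 2.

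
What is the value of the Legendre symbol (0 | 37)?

0

Top reduces to 0: gcd > 1, so the symbol is 0.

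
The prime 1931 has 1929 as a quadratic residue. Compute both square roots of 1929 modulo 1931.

623, 1308

Since 1931 ≡ 3 (mod 4), a square root of 1929 is 1929^((1931+1)/4) = 1929^483 mod 1931.
Repeated squaring: 1929^2≡4, 1929^4≡16, 1929^8≡256, 1929^16≡1813, 1929^32≡407, 1929^64≡1514, 1929^128≡99, 1929^256≡146 (mod 1931).
1929^483 = 1929^(256+128+64+32+2+1) ≡ 1308 (mod 1931).
Check: 1308² = 1710864 ≡ 1929 (mod 1931). The two roots are 623 and 1308.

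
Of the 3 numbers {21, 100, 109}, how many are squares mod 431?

2

(21/431) = -1 → non-residue.
(100/431) = +1 → QR.
(109/431) = +1 → QR.
Total quadratic residues among the 3: 2.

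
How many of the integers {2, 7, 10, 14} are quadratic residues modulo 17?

1

(2/17) = +1 → QR.
(7/17) = -1 → non-residue.
(10/17) = -1 → non-residue.
(14/17) = -1 → non-residue.
Total quadratic residues among the 4: 1.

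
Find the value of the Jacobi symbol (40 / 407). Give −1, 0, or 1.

Pull out 2^3: since 407 ≡ 7 (mod 8), (2/407) = +1, so (2/407)^3 = +1.
Reciprocity: 5 ≡ 1 and 407 ≡ 3 (mod 4), so (5/407) = +(407/5).
Reduce top mod 5: now compute (2/5).
Pull out 2: since 5 ≡ 5 (mod 8), (2/5) = -1.
Reached (1/5) = 1. Collecting the sign flips along the way, the symbol is -1.

-1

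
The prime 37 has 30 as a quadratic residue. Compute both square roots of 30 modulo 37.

37 ≡ 1 (mod 4), so we find a root by search.
Trying successive values, 17² = 289 ≡ 30 (mod 37). The other root is 37 − 17 = 20.

17, 20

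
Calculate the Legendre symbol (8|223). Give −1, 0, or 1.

Pull out 2^3: since 223 ≡ 7 (mod 8), (2/223) = +1, so (2/223)^3 = +1.
Reached (1/223) = 1. Collecting the sign flips along the way, the symbol is +1.

1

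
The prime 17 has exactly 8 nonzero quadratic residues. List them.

1,2,4,8,9,13,15,16

Square k = 1,…,8 (k and 17−k give the same square):
1²=1, 2²=4, 3²=9, 4²=16, 5²≡8, 6²≡2, 7²≡15, 8²≡13 (mod 17).
So the quadratic residues mod 17 are {1, 2, 4, 8, 9, 13, 15, 16}.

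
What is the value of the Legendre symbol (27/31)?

-1

Reciprocity: 27 ≡ 3 and 31 ≡ 3 (mod 4), so (27/31) = −(31/27).
Reduce top mod 27: now compute (4/27).
Pull out 2^2: since 27 ≡ 3 (mod 8), (2/27) = -1, so (2/27)^2 = +1.
Reached (1/27) = 1. Collecting the sign flips along the way, the symbol is -1.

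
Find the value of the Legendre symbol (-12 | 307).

First reduce: -12 ≡ 295 (mod 307).
Reciprocity: 295 ≡ 3 and 307 ≡ 3 (mod 4), so (295/307) = −(307/295).
Reduce top mod 295: now compute (12/295).
Pull out 2^2: since 295 ≡ 7 (mod 8), (2/295) = +1, so (2/295)^2 = +1.
Reciprocity: 3 ≡ 3 and 295 ≡ 3 (mod 4), so (3/295) = −(295/3).
Reduce top mod 3: now compute (1/3).
Reached (1/3) = 1. Collecting the sign flips along the way, the symbol is +1.

1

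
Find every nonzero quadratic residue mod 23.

Square k = 1,…,11 (k and 23−k give the same square):
1²=1, 2²=4, 3²=9, 4²=16, 5²≡2, 6²≡13, 7²≡3, 8²≡18, 9²≡12, 10²≡8, 11²≡6 (mod 23).
So the quadratic residues mod 23 are {1, 2, 3, 4, 6, 8, 9, 12, 13, 16, 18}.

1,2,3,4,6,8,9,12,13,16,18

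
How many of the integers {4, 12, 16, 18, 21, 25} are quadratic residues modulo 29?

(4/29) = +1 → QR.
(12/29) = -1 → non-residue.
(16/29) = +1 → QR.
(18/29) = -1 → non-residue.
(21/29) = -1 → non-residue.
(25/29) = +1 → QR.
Total quadratic residues among the 6: 3.

3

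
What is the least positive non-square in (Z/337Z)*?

(2/337) = +1, so 2 is a residue.
(3/337) = +1, so 3 is a residue.
(4/337) = +1, so 4 is a residue.
(5/337) = −1, so 5 is the smallest positive non-residue mod 337.

5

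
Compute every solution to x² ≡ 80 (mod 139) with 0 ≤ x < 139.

48, 91

Since 139 ≡ 3 (mod 4), a square root of 80 is 80^((139+1)/4) = 80^35 mod 139.
Repeated squaring: 80^2≡6, 80^4≡36, 80^8≡45, 80^16≡79, 80^32≡125 (mod 139).
80^35 = 80^(32+2+1) ≡ 91 (mod 139).
Check: 91² = 8281 ≡ 80 (mod 139). The two roots are 48 and 91.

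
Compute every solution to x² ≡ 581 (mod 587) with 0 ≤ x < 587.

111, 476

Since 587 ≡ 3 (mod 4), a square root of 581 is 581^((587+1)/4) = 581^147 mod 587.
Repeated squaring: 581^2≡36, 581^4≡122, 581^8≡209, 581^16≡243, 581^32≡349, 581^64≡292, 581^128≡149 (mod 587).
581^147 = 581^(128+16+2+1) ≡ 476 (mod 587).
Check: 476² = 226576 ≡ 581 (mod 587). The two roots are 111 and 476.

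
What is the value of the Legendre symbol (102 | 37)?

1

First reduce: 102 ≡ 28 (mod 37).
Pull out 2^2: since 37 ≡ 5 (mod 8), (2/37) = -1, so (2/37)^2 = +1.
Reciprocity: 7 ≡ 3 and 37 ≡ 1 (mod 4), so (7/37) = +(37/7).
Reduce top mod 7: now compute (2/7).
Pull out 2: since 7 ≡ 7 (mod 8), (2/7) = +1.
Reached (1/7) = 1. Collecting the sign flips along the way, the symbol is +1.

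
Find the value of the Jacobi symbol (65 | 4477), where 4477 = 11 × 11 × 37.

Reciprocity: 65 ≡ 1 and 4477 ≡ 1 (mod 4), so (65/4477) = +(4477/65).
Reduce top mod 65: now compute (57/65).
Reciprocity: 57 ≡ 1 and 65 ≡ 1 (mod 4), so (57/65) = +(65/57).
Reduce top mod 57: now compute (8/57).
Pull out 2^3: since 57 ≡ 1 (mod 8), (2/57) = +1, so (2/57)^3 = +1.
Reached (1/57) = 1. Collecting the sign flips along the way, the symbol is +1.

1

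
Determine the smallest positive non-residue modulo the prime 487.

3

(2/487) = +1, so 2 is a residue.
(3/487) = −1, so 3 is the smallest positive non-residue mod 487.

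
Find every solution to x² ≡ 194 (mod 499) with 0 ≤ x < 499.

Since 499 ≡ 3 (mod 4), a square root of 194 is 194^((499+1)/4) = 194^125 mod 499.
Repeated squaring: 194^2≡211, 194^4≡110, 194^8≡124, 194^16≡406, 194^32≡166, 194^64≡111 (mod 499).
194^125 = 194^(64+32+16+8+4+1) ≡ 427 (mod 499).
Check: 427² = 182329 ≡ 194 (mod 499). The two roots are 72 and 427.

72, 427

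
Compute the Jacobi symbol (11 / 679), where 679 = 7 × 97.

1

Reciprocity: 11 ≡ 3 and 679 ≡ 3 (mod 4), so (11/679) = −(679/11).
Reduce top mod 11: now compute (8/11).
Pull out 2^3: since 11 ≡ 3 (mod 8), (2/11) = -1, so (2/11)^3 = -1.
Reached (1/11) = 1. Collecting the sign flips along the way, the symbol is +1.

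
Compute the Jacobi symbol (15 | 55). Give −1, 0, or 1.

Reciprocity: 15 ≡ 3 and 55 ≡ 3 (mod 4), so (15/55) = −(55/15).
Reduce top mod 15: now compute (10/15).
Pull out 2: since 15 ≡ 7 (mod 8), (2/15) = +1.
Reciprocity: 5 ≡ 1 and 15 ≡ 3 (mod 4), so (5/15) = +(15/5).
Reduce top mod 5: now compute (0/5).
Top reduces to 0: gcd > 1, so the symbol is 0.

0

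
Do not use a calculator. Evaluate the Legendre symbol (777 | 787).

-1

Reciprocity: 777 ≡ 1 and 787 ≡ 3 (mod 4), so (777/787) = +(787/777).
Reduce top mod 777: now compute (10/777).
Pull out 2: since 777 ≡ 1 (mod 8), (2/777) = +1.
Reciprocity: 5 ≡ 1 and 777 ≡ 1 (mod 4), so (5/777) = +(777/5).
Reduce top mod 5: now compute (2/5).
Pull out 2: since 5 ≡ 5 (mod 8), (2/5) = -1.
Reached (1/5) = 1. Collecting the sign flips along the way, the symbol is -1.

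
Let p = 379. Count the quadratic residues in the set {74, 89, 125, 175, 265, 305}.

2

(74/379) = -1 → non-residue.
(89/379) = -1 → non-residue.
(125/379) = +1 → QR.
(175/379) = -1 → non-residue.
(265/379) = -1 → non-residue.
(305/379) = +1 → QR.
Total quadratic residues among the 6: 2.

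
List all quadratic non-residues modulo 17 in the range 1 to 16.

3, 5, 6, 7, 10, 11, 12, 14

Square k = 1,…,8 (k and 17−k give the same square):
1²=1, 2²=4, 3²=9, 4²=16, 5²≡8, 6²≡2, 7²≡15, 8²≡13 (mod 17).
The residues are {1, 2, 4, 8, 9, 13, 15, 16}; the non-residues are the remaining 8 nonzero classes.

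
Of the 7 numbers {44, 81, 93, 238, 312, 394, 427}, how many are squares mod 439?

(44/439) = +1 → QR.
(81/439) = +1 → QR.
(93/439) = +1 → QR.
(238/439) = -1 → non-residue.
(312/439) = -1 → non-residue.
(394/439) = -1 → non-residue.
(427/439) = +1 → QR.
Total quadratic residues among the 7: 4.

4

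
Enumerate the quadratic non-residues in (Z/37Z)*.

2, 5, 6, 8, 13, 14, 15, 17, 18, 19, 20, 22, 23, 24, 29, 31, 32, 35

Square k = 1,…,18 (k and 37−k give the same square):
1²=1, 2²=4, 3²=9, 4²=16, 5²=25, 6²=36, 7²≡12, 8²≡27, 9²≡7, 10²≡26, 11²≡10, 12²≡33, 13²≡21, 14²≡11, 15²≡3, 16²≡34, 17²≡30, 18²≡28 (mod 37).
The residues are {1, 3, 4, 7, 9, 10, 11, 12, 16, 21, 25, 26, 27, 28, 30, 33, 34, 36}; the non-residues are the remaining 18 nonzero classes.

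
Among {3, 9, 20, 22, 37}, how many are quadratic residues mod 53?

2

(3/53) = -1 → non-residue.
(9/53) = +1 → QR.
(20/53) = -1 → non-residue.
(22/53) = -1 → non-residue.
(37/53) = +1 → QR.
Total quadratic residues among the 5: 2.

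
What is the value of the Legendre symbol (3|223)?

-1

Reciprocity: 3 ≡ 3 and 223 ≡ 3 (mod 4), so (3/223) = −(223/3).
Reduce top mod 3: now compute (1/3).
Reached (1/3) = 1. Collecting the sign flips along the way, the symbol is -1.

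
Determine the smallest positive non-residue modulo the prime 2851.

(2/2851) = −1, so 2 is the smallest positive non-residue mod 2851.

2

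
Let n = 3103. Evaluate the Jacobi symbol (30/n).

1

Pull out 2: since 3103 ≡ 7 (mod 8), (2/3103) = +1.
Reciprocity: 15 ≡ 3 and 3103 ≡ 3 (mod 4), so (15/3103) = −(3103/15).
Reduce top mod 15: now compute (13/15).
Reciprocity: 13 ≡ 1 and 15 ≡ 3 (mod 4), so (13/15) = +(15/13).
Reduce top mod 13: now compute (2/13).
Pull out 2: since 13 ≡ 5 (mod 8), (2/13) = -1.
Reached (1/13) = 1. Collecting the sign flips along the way, the symbol is +1.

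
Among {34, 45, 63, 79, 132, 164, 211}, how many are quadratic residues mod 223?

(34/223) = +1 → QR.
(45/223) = -1 → non-residue.
(63/223) = +1 → QR.
(79/223) = -1 → non-residue.
(132/223) = +1 → QR.
(164/223) = +1 → QR.
(211/223) = +1 → QR.
Total quadratic residues among the 7: 5.

5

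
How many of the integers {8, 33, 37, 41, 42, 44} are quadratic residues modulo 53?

(8/53) = -1 → non-residue.
(33/53) = -1 → non-residue.
(37/53) = +1 → QR.
(41/53) = -1 → non-residue.
(42/53) = +1 → QR.
(44/53) = +1 → QR.
Total quadratic residues among the 6: 3.

3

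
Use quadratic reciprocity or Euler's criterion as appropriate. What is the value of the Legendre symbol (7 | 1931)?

1

Reciprocity: 7 ≡ 3 and 1931 ≡ 3 (mod 4), so (7/1931) = −(1931/7).
Reduce top mod 7: now compute (6/7).
Pull out 2: since 7 ≡ 7 (mod 8), (2/7) = +1.
Reciprocity: 3 ≡ 3 and 7 ≡ 3 (mod 4), so (3/7) = −(7/3).
Reduce top mod 3: now compute (1/3).
Reached (1/3) = 1. Collecting the sign flips along the way, the symbol is +1.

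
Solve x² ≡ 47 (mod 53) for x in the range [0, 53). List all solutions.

10, 43

53 ≡ 1 (mod 4), so we find a root by search.
Trying successive values, 10² = 100 ≡ 47 (mod 53). The other root is 53 − 10 = 43.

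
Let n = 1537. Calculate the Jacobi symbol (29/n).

Reciprocity: 29 ≡ 1 and 1537 ≡ 1 (mod 4), so (29/1537) = +(1537/29).
Reduce top mod 29: now compute (0/29).
Top reduces to 0: gcd > 1, so the symbol is 0.

0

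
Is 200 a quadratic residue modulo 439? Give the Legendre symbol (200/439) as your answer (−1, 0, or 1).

Pull out 2^3: since 439 ≡ 7 (mod 8), (2/439) = +1, so (2/439)^3 = +1.
Reciprocity: 25 ≡ 1 and 439 ≡ 3 (mod 4), so (25/439) = +(439/25).
Reduce top mod 25: now compute (14/25).
Pull out 2: since 25 ≡ 1 (mod 8), (2/25) = +1.
Reciprocity: 7 ≡ 3 and 25 ≡ 1 (mod 4), so (7/25) = +(25/7).
Reduce top mod 7: now compute (4/7).
Pull out 2^2: since 7 ≡ 7 (mod 8), (2/7) = +1, so (2/7)^2 = +1.
Reached (1/7) = 1. Collecting the sign flips along the way, the symbol is +1.

1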